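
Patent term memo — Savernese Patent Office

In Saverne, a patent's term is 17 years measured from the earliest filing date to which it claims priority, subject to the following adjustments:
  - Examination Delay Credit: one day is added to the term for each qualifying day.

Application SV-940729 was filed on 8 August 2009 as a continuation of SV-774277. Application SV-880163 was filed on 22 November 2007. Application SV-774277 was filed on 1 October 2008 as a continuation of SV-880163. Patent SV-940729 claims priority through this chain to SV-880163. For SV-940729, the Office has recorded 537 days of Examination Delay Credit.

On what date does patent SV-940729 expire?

May 13, 2026

Earliest priority filing: 22 November 2007.
Base term: 22 November 2007 + 17 years → 22 November 2024.
Examination Delay Credit: +537 days → 13 May 2026.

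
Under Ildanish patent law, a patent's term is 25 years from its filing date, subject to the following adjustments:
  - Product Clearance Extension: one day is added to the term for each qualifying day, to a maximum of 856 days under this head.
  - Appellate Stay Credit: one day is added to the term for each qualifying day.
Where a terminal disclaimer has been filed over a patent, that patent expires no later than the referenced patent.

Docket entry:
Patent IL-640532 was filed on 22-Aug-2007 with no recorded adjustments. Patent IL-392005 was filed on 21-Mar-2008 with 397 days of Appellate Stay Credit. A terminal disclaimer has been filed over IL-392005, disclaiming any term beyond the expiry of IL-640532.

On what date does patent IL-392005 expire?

Natural term of IL-392005:
  Base: filing + 25 years → 21 March 2033.
  Appellate Stay Credit: +397 days → 22 April 2034.
Expiry of referenced patent IL-640532:
  Base: filing + 25 years → 22 August 2032.
Terminal disclaimer: IL-392005 expires on the earlier of 22 April 2034 and 22 August 2032.

2032-08-22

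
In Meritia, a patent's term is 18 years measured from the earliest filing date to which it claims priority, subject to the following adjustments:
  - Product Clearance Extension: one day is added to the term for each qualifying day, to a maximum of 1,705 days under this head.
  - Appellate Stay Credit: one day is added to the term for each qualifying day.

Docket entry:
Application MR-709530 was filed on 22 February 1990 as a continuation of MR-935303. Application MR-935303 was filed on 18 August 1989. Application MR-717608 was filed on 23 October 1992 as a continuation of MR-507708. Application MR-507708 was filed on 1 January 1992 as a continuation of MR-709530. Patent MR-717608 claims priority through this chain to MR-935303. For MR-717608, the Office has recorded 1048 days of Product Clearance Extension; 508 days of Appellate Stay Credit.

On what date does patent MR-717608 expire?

2011-11-21

Earliest priority filing: 18 August 1989.
Base term: 18 August 1989 + 18 years → 18 August 2007.
Product Clearance Extension: 1048 days (within the 1705-day cap) → +1048 days → 1 July 2010.
Appellate Stay Credit: +508 days → 21 November 2011.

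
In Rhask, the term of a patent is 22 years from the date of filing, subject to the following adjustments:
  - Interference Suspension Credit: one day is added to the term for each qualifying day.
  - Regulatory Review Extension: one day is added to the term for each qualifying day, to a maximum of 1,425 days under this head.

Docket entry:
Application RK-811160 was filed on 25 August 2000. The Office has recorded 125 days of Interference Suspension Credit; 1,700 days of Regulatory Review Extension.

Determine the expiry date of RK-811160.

Base term: filing date + 22 years → 25 August 2022.
Interference Suspension Credit: +125 days → 28 December 2022.
Regulatory Review Extension: 1700 days claimed exceeds the 1425-day cap, so +1425 days → 22 November 2026.

November 22, 2026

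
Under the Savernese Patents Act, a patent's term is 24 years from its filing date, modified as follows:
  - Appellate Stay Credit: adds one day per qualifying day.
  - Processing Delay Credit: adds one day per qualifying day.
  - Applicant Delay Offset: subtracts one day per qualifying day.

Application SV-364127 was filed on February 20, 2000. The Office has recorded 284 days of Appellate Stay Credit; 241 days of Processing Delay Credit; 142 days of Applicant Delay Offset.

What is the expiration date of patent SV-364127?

Base term: filing date + 24 years → 20 February 2024.
Appellate Stay Credit: +284 days → 30 November 2024.
Processing Delay Credit: +241 days → 29 July 2025.
Applicant Delay Offset: −142 days → 9 March 2025.

2025-03-09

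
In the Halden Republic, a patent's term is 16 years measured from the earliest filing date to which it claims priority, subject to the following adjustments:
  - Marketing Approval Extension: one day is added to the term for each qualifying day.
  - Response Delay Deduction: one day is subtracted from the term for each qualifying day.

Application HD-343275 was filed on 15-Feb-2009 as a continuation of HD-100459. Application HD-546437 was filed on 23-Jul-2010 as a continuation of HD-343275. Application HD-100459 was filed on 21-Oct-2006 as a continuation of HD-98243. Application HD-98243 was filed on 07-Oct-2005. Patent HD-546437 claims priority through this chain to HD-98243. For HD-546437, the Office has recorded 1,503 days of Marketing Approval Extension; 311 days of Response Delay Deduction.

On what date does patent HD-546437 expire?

January 11, 2025

Earliest priority filing: 7 October 2005.
Base term: 7 October 2005 + 16 years → 7 October 2021.
Marketing Approval Extension: +1503 days → 18 November 2025.
Response Delay Deduction: −311 days → 11 January 2025.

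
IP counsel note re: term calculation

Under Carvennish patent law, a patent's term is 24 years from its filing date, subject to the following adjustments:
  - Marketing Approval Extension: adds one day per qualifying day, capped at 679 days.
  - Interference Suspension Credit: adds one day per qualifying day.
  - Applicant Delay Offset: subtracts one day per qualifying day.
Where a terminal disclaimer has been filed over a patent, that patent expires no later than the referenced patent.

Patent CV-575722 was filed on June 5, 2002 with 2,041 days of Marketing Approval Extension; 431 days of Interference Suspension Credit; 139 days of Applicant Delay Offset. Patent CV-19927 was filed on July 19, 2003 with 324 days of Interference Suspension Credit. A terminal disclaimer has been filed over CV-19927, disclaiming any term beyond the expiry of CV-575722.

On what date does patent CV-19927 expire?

June 7, 2028

Natural term of CV-19927:
  Base: filing + 24 years → 19 July 2027.
  Interference Suspension Credit: +324 days → 7 June 2028.
Expiry of referenced patent CV-575722:
  Base: filing + 24 years → 5 June 2026.
  Marketing Approval Extension: 2041 days claimed exceeds the 679-day cap, so +679 days → 14 April 2028.
  Interference Suspension Credit: +431 days → 19 June 2029.
  Applicant Delay Offset: −139 days → 31 January 2029.
Terminal disclaimer: CV-19927 expires on the earlier of 7 June 2028 and 31 January 2029.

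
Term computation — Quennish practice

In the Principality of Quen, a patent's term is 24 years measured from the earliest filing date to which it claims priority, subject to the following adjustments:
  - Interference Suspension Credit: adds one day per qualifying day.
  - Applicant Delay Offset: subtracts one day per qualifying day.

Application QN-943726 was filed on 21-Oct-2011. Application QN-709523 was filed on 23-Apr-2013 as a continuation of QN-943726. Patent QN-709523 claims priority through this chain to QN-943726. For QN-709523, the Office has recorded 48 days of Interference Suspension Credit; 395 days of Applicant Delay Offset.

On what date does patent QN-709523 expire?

November 8, 2034

Earliest priority filing: 21 October 2011.
Base term: 21 October 2011 + 24 years → 21 October 2035.
Interference Suspension Credit: +48 days → 8 December 2035.
Applicant Delay Offset: −395 days → 8 November 2034.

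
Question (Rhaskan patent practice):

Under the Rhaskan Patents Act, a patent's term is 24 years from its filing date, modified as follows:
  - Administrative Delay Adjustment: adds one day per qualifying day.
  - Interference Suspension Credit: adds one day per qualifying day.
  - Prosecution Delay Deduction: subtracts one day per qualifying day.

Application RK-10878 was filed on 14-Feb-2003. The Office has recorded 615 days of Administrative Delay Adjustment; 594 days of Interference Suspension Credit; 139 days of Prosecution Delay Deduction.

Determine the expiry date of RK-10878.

Base term: filing date + 24 years → 14 February 2027.
Administrative Delay Adjustment: +615 days → 21 October 2028.
Interference Suspension Credit: +594 days → 7 June 2030.
Prosecution Delay Deduction: −139 days → 19 January 2030.

January 19, 2030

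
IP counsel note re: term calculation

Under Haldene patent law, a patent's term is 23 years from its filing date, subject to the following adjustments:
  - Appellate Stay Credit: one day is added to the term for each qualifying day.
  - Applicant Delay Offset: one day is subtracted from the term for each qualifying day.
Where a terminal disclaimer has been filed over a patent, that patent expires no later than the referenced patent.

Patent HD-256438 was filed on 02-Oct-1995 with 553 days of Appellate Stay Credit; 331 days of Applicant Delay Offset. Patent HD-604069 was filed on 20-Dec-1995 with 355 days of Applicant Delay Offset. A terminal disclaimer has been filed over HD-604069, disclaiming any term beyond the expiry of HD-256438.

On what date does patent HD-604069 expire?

December 30, 2017

Natural term of HD-604069:
  Base: filing + 23 years → 20 December 2018.
  Applicant Delay Offset: −355 days → 30 December 2017.
Expiry of referenced patent HD-256438:
  Base: filing + 23 years → 2 October 2018.
  Appellate Stay Credit: +553 days → 7 April 2020.
  Applicant Delay Offset: −331 days → 12 May 2019.
Terminal disclaimer: HD-604069 expires on the earlier of 30 December 2017 and 12 May 2019.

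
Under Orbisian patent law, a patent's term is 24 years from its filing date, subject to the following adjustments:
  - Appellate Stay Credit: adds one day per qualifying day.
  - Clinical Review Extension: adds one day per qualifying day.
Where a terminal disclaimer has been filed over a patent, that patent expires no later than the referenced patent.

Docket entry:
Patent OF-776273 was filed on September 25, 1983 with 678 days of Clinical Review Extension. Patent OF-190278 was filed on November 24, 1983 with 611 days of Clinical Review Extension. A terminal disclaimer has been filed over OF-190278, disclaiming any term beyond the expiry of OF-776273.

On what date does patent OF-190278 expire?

2009-07-27

Natural term of OF-190278:
  Base: filing + 24 years → 24 November 2007.
  Clinical Review Extension: +611 days → 27 July 2009.
Expiry of referenced patent OF-776273:
  Base: filing + 24 years → 25 September 2007.
  Clinical Review Extension: +678 days → 3 August 2009.
Terminal disclaimer: OF-190278 expires on the earlier of 27 July 2009 and 3 August 2009.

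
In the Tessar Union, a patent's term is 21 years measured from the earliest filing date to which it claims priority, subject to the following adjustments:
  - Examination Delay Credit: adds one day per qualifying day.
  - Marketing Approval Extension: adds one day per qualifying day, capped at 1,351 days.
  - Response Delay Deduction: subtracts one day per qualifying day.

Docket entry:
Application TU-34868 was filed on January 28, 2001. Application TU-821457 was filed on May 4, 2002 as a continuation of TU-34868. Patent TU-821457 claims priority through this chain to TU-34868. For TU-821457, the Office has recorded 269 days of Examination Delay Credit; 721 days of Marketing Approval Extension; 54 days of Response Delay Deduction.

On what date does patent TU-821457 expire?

2024-08-21

Earliest priority filing: 28 January 2001.
Base term: 28 January 2001 + 21 years → 28 January 2022.
Examination Delay Credit: +269 days → 24 October 2022.
Marketing Approval Extension: 721 days (within the 1351-day cap) → +721 days → 14 October 2024.
Response Delay Deduction: −54 days → 21 August 2024.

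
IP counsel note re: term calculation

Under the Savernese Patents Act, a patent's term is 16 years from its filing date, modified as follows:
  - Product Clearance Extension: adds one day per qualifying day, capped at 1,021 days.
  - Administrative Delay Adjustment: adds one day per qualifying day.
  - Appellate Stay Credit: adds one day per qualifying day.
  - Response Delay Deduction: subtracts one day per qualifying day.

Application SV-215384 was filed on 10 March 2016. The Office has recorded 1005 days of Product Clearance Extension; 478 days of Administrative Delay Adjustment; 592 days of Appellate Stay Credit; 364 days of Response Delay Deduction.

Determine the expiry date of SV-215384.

2036-11-15

Base term: filing date + 16 years → 10 March 2032.
Product Clearance Extension: 1005 days (within the 1021-day cap) → +1005 days → 10 December 2034.
Administrative Delay Adjustment: +478 days → 1 April 2036.
Appellate Stay Credit: +592 days → 14 November 2037.
Response Delay Deduction: −364 days → 15 November 2036.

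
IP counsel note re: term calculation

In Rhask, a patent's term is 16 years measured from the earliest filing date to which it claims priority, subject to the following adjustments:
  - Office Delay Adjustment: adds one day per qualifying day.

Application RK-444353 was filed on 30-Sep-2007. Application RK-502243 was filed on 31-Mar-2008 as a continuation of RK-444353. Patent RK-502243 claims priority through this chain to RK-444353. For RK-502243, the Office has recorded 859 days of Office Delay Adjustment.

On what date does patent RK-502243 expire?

Earliest priority filing: 30 September 2007.
Base term: 30 September 2007 + 16 years → 30 September 2023.
Office Delay Adjustment: +859 days → 5 February 2026.

2026-02-05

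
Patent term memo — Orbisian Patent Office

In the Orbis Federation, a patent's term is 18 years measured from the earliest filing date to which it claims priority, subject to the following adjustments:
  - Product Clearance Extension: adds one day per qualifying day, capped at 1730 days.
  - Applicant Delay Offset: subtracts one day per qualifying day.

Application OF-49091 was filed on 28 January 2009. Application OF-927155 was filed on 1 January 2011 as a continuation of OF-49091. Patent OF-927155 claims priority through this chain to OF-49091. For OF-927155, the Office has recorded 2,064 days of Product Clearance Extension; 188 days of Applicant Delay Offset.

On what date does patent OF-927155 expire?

April 19, 2031

Earliest priority filing: 28 January 2009.
Base term: 28 January 2009 + 18 years → 28 January 2027.
Product Clearance Extension: 2064 days claimed exceeds the 1730-day cap, so +1730 days → 24 October 2031.
Applicant Delay Offset: −188 days → 19 April 2031.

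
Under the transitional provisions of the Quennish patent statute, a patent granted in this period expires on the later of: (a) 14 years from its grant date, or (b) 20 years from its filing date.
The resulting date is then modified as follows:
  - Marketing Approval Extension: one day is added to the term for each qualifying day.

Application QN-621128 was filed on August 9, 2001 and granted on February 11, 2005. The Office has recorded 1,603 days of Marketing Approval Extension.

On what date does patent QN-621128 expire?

(a) grant + 14 years → 11 February 2019.
(b) filing + 20 years → 9 August 2021.
Later of the two: 9 August 2021.
Marketing Approval Extension: +1603 days → 29 December 2025.

December 29, 2025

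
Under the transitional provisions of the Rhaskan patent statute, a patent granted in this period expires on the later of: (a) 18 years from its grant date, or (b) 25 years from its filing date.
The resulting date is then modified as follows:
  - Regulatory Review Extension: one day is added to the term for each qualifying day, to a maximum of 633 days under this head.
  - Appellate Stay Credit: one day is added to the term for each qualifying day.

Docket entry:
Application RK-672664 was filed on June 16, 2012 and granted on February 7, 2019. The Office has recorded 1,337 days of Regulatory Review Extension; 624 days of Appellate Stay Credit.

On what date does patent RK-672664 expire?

2040-11-24

(a) grant + 18 years → 7 February 2037.
(b) filing + 25 years → 16 June 2037.
Later of the two: 16 June 2037.
Regulatory Review Extension: 1337 days claimed exceeds the 633-day cap, so +633 days → 11 March 2039.
Appellate Stay Credit: +624 days → 24 November 2040.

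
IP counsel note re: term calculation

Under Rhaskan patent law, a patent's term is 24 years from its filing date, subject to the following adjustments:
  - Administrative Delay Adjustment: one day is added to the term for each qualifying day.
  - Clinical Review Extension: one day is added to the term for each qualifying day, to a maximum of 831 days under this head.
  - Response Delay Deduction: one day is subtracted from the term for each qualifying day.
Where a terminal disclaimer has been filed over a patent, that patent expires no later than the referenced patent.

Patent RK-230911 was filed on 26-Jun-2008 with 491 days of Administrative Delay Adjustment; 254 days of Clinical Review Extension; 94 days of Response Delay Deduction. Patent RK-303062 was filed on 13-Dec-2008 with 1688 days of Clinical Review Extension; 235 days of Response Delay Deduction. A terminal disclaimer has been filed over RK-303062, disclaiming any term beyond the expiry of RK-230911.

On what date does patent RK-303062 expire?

Natural term of RK-303062:
  Base: filing + 24 years → 13 December 2032.
  Clinical Review Extension: 1688 days claimed exceeds the 831-day cap, so +831 days → 24 March 2035.
  Response Delay Deduction: −235 days → 1 August 2034.
Expiry of referenced patent RK-230911:
  Base: filing + 24 years → 26 June 2032.
  Administrative Delay Adjustment: +491 days → 30 October 2033.
  Clinical Review Extension: 254 days (within the 831-day cap) → +254 days → 11 July 2034.
  Response Delay Deduction: −94 days → 8 April 2034.
Terminal disclaimer: RK-303062 expires on the earlier of 1 August 2034 and 8 April 2034.

April 8, 2034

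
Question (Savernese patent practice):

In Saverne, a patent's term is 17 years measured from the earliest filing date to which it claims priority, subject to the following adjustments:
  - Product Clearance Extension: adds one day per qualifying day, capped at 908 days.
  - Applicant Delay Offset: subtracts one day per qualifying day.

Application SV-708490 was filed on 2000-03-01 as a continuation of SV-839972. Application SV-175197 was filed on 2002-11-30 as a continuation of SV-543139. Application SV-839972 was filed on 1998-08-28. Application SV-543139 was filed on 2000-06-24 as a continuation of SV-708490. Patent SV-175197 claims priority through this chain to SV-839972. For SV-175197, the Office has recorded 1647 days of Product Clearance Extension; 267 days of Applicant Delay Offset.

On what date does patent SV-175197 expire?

May 30, 2017

Earliest priority filing: 28 August 1998.
Base term: 28 August 1998 + 17 years → 28 August 2015.
Product Clearance Extension: 1647 days claimed exceeds the 908-day cap, so +908 days → 21 February 2018.
Applicant Delay Offset: −267 days → 30 May 2017.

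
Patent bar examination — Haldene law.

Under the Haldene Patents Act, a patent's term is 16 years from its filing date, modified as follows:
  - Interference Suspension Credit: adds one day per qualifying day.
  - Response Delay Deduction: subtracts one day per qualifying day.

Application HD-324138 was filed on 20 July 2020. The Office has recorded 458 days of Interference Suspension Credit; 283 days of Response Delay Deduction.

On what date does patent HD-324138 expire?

2037-01-11

Base term: filing date + 16 years → 20 July 2036.
Interference Suspension Credit: +458 days → 21 October 2037.
Response Delay Deduction: −283 days → 11 January 2037.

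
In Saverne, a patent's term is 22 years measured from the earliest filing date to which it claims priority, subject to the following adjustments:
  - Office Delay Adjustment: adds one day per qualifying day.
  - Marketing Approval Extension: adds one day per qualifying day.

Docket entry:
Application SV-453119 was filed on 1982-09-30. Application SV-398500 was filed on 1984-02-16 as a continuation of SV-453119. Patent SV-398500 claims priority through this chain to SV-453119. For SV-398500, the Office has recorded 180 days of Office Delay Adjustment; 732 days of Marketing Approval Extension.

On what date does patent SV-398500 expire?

Earliest priority filing: 30 September 1982.
Base term: 30 September 1982 + 22 years → 30 September 2004.
Office Delay Adjustment: +180 days → 29 March 2005.
Marketing Approval Extension: +732 days → 31 March 2007.

March 31, 2007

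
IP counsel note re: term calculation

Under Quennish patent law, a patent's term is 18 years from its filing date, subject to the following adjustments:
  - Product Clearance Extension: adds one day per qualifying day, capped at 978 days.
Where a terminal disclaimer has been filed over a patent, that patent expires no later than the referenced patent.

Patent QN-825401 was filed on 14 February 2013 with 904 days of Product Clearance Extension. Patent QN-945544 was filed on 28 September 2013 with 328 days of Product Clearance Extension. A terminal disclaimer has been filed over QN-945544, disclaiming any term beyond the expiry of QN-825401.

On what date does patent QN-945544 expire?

August 21, 2032

Natural term of QN-945544:
  Base: filing + 18 years → 28 September 2031.
  Product Clearance Extension: 328 days (within the 978-day cap) → +328 days → 21 August 2032.
Expiry of referenced patent QN-825401:
  Base: filing + 18 years → 14 February 2031.
  Product Clearance Extension: 904 days (within the 978-day cap) → +904 days → 6 August 2033.
Terminal disclaimer: QN-945544 expires on the earlier of 21 August 2032 and 6 August 2033.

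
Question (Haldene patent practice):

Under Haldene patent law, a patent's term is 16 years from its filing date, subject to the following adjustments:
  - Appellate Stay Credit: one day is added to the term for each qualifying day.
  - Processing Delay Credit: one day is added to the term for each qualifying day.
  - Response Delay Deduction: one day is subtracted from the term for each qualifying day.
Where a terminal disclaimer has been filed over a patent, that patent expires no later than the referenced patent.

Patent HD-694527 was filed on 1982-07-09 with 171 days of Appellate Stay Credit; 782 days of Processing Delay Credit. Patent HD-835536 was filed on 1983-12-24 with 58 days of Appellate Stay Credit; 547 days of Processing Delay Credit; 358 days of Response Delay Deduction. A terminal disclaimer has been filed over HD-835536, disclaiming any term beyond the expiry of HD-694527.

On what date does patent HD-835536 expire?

2000-08-27

Natural term of HD-835536:
  Base: filing + 16 years → 24 December 1999.
  Appellate Stay Credit: +58 days → 20 February 2000.
  Processing Delay Credit: +547 days → 20 August 2001.
  Response Delay Deduction: −358 days → 27 August 2000.
Expiry of referenced patent HD-694527:
  Base: filing + 16 years → 9 July 1998.
  Appellate Stay Credit: +171 days → 27 December 1998.
  Processing Delay Credit: +782 days → 16 February 2001.
Terminal disclaimer: HD-835536 expires on the earlier of 27 August 2000 and 16 February 2001.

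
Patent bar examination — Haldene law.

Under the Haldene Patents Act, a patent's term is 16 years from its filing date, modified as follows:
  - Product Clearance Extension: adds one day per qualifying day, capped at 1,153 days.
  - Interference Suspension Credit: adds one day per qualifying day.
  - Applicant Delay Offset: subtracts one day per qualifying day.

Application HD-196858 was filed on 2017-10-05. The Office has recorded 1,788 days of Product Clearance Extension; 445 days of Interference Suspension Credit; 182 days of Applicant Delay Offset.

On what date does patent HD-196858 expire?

2037-08-21

Base term: filing date + 16 years → 5 October 2033.
Product Clearance Extension: 1788 days claimed exceeds the 1153-day cap, so +1153 days → 1 December 2036.
Interference Suspension Credit: +445 days → 19 February 2038.
Applicant Delay Offset: −182 days → 21 August 2037.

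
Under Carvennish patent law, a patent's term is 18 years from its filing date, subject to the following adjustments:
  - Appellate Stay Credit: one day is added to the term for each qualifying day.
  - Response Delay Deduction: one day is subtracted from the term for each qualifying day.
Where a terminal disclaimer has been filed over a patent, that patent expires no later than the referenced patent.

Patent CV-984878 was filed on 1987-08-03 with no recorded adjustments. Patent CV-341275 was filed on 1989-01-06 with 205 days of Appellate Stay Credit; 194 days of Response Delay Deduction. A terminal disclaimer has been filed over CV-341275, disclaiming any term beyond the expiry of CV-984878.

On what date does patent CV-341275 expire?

2005-08-03

Natural term of CV-341275:
  Base: filing + 18 years → 6 January 2007.
  Appellate Stay Credit: +205 days → 30 July 2007.
  Response Delay Deduction: −194 days → 17 January 2007.
Expiry of referenced patent CV-984878:
  Base: filing + 18 years → 3 August 2005.
Terminal disclaimer: CV-341275 expires on the earlier of 17 January 2007 and 3 August 2005.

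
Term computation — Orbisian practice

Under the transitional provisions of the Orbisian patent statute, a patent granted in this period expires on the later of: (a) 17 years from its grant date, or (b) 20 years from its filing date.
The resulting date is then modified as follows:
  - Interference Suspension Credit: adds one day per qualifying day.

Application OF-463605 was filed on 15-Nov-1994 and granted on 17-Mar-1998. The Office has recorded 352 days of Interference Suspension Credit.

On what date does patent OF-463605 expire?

(a) grant + 17 years → 17 March 2015.
(b) filing + 20 years → 15 November 2014.
Later of the two: 17 March 2015.
Interference Suspension Credit: +352 days → 3 March 2016.

March 3, 2016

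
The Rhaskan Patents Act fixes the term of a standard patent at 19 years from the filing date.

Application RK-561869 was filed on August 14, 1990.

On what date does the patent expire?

Filing date + 19 years → 14 August 2009.

August 14, 2009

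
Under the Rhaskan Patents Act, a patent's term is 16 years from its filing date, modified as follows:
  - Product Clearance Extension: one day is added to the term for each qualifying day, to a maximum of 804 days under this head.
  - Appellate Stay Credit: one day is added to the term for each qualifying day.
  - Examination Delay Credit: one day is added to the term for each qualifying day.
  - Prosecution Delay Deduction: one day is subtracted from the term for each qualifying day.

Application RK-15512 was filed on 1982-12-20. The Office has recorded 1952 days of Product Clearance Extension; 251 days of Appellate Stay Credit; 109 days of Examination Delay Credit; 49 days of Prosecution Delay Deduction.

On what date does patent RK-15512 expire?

Base term: filing date + 16 years → 20 December 1998.
Product Clearance Extension: 1952 days claimed exceeds the 804-day cap, so +804 days → 3 March 2001.
Appellate Stay Credit: +251 days → 9 November 2001.
Examination Delay Credit: +109 days → 26 February 2002.
Prosecution Delay Deduction: −49 days → 8 January 2002.

2002-01-08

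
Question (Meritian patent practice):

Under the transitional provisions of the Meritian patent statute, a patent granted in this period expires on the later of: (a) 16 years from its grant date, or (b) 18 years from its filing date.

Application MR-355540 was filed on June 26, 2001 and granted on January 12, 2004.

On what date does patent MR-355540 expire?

2020-01-12

(a) grant + 16 years → 12 January 2020.
(b) filing + 18 years → 26 June 2019.
Later of the two: 12 January 2020.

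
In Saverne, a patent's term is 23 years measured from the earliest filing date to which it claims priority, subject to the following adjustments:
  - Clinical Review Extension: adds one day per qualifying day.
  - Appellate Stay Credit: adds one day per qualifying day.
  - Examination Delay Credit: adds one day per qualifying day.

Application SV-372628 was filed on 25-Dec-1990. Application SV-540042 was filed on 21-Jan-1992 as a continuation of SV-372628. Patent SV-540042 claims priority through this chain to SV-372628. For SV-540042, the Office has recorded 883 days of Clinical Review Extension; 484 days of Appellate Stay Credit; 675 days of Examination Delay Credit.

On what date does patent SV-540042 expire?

2019-07-29

Earliest priority filing: 25 December 1990.
Base term: 25 December 1990 + 23 years → 25 December 2013.
Clinical Review Extension: +883 days → 26 May 2016.
Appellate Stay Credit: +484 days → 22 September 2017.
Examination Delay Credit: +675 days → 29 July 2019.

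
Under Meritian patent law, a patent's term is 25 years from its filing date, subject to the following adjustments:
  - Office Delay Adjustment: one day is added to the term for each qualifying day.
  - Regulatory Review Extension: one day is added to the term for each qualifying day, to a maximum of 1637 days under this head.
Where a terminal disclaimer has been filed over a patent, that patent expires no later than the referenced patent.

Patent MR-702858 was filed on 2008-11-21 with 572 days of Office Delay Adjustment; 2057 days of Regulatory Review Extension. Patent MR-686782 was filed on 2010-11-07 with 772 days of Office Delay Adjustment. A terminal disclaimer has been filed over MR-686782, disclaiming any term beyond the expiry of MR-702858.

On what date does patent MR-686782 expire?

December 18, 2037

Natural term of MR-686782:
  Base: filing + 25 years → 7 November 2035.
  Office Delay Adjustment: +772 days → 18 December 2037.
Expiry of referenced patent MR-702858:
  Base: filing + 25 years → 21 November 2033.
  Office Delay Adjustment: +572 days → 16 June 2035.
  Regulatory Review Extension: 2057 days claimed exceeds the 1637-day cap, so +1637 days → 9 December 2039.
Terminal disclaimer: MR-686782 expires on the earlier of 18 December 2037 and 9 December 2039.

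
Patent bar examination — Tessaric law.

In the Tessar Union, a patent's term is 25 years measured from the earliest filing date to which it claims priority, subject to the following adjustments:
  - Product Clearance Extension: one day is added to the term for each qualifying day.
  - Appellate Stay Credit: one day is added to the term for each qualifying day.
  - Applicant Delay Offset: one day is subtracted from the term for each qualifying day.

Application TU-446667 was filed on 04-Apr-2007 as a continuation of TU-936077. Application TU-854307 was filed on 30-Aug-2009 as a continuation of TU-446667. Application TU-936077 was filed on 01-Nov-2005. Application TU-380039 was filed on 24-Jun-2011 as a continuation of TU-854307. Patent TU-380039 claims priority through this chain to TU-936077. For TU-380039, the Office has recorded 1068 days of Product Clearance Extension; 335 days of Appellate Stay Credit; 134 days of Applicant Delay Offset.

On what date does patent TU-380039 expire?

Earliest priority filing: 1 November 2005.
Base term: 1 November 2005 + 25 years → 1 November 2030.
Product Clearance Extension: +1068 days → 4 October 2033.
Appellate Stay Credit: +335 days → 4 September 2034.
Applicant Delay Offset: −134 days → 23 April 2034.

April 23, 2034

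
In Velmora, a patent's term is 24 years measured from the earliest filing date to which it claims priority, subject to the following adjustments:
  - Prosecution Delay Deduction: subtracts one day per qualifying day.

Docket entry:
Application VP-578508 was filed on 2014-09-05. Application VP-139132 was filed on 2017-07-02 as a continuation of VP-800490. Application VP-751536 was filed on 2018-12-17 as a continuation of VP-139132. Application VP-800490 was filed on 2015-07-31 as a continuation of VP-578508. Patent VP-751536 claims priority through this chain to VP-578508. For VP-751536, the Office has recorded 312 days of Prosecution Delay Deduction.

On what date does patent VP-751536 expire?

Earliest priority filing: 5 September 2014.
Base term: 5 September 2014 + 24 years → 5 September 2038.
Prosecution Delay Deduction: −312 days → 28 October 2037.

2037-10-28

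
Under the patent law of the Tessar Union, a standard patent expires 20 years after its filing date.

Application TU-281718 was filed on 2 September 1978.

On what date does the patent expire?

September 2, 1998

Filing date + 20 years → 2 September 1998.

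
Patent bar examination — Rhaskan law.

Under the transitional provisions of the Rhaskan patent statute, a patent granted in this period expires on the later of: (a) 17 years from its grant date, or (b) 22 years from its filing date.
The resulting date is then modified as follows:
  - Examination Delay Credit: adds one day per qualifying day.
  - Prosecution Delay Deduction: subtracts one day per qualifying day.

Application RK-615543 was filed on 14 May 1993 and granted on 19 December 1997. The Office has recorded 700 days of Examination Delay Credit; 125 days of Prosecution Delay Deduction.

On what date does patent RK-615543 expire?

(a) grant + 17 years → 19 December 2014.
(b) filing + 22 years → 14 May 2015.
Later of the two: 14 May 2015.
Examination Delay Credit: +700 days → 13 April 2017.
Prosecution Delay Deduction: −125 days → 9 December 2016.

2016-12-09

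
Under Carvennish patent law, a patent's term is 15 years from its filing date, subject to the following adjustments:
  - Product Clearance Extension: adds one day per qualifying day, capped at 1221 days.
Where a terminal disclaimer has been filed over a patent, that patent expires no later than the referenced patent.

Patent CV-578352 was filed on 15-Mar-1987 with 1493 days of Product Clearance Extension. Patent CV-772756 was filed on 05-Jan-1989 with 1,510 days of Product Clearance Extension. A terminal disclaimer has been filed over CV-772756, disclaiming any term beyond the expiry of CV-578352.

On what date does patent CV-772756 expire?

Natural term of CV-772756:
  Base: filing + 15 years → 5 January 2004.
  Product Clearance Extension: 1510 days claimed exceeds the 1221-day cap, so +1221 days → 10 May 2007.
Expiry of referenced patent CV-578352:
  Base: filing + 15 years → 15 March 2002.
  Product Clearance Extension: 1493 days claimed exceeds the 1221-day cap, so +1221 days → 18 July 2005.
Terminal disclaimer: CV-772756 expires on the earlier of 10 May 2007 and 18 July 2005.

2005-07-18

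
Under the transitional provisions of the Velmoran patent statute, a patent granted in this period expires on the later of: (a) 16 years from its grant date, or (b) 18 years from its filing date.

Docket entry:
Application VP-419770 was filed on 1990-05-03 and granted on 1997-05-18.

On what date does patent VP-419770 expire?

(a) grant + 16 years → 18 May 2013.
(b) filing + 18 years → 3 May 2008.
Later of the two: 18 May 2013.

May 18, 2013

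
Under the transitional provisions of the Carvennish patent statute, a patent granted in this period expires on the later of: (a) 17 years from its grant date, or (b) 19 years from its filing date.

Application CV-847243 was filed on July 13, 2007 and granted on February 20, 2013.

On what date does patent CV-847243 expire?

(a) grant + 17 years → 20 February 2030.
(b) filing + 19 years → 13 July 2026.
Later of the two: 20 February 2030.

February 20, 2030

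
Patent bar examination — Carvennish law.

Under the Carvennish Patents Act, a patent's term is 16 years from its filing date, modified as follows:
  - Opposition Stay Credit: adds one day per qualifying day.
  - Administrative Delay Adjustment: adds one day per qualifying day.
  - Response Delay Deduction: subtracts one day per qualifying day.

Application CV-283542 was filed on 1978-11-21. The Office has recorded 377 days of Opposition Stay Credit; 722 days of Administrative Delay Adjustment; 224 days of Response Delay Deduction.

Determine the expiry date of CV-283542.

April 14, 1997

Base term: filing date + 16 years → 21 November 1994.
Opposition Stay Credit: +377 days → 3 December 1995.
Administrative Delay Adjustment: +722 days → 24 November 1997.
Response Delay Deduction: −224 days → 14 April 1997.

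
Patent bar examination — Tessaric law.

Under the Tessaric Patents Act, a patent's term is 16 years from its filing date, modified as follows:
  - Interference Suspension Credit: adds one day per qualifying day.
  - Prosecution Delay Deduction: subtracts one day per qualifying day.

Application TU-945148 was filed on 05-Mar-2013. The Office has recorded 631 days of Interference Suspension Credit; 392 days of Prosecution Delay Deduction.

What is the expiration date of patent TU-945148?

Base term: filing date + 16 years → 5 March 2029.
Interference Suspension Credit: +631 days → 26 November 2030.
Prosecution Delay Deduction: −392 days → 30 October 2029.

2029-10-30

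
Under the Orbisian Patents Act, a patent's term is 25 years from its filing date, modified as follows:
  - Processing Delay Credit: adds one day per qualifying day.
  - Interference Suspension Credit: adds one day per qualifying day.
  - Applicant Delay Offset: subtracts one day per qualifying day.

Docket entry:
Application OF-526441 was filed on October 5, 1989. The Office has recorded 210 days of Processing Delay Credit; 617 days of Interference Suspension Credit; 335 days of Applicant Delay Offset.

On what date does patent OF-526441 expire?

Base term: filing date + 25 years → 5 October 2014.
Processing Delay Credit: +210 days → 3 May 2015.
Interference Suspension Credit: +617 days → 9 January 2017.
Applicant Delay Offset: −335 days → 9 February 2016.

2016-02-09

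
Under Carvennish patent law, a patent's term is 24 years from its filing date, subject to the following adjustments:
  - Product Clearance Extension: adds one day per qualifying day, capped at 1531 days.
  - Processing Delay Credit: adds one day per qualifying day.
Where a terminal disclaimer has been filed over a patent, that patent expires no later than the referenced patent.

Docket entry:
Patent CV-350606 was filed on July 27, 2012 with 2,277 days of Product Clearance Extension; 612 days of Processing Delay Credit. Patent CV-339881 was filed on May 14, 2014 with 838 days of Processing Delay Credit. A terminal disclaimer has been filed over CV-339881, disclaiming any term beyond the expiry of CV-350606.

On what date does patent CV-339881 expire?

Natural term of CV-339881:
  Base: filing + 24 years → 14 May 2038.
  Processing Delay Credit: +838 days → 29 August 2040.
Expiry of referenced patent CV-350606:
  Base: filing + 24 years → 27 July 2036.
  Product Clearance Extension: 2277 days claimed exceeds the 1531-day cap, so +1531 days → 5 October 2040.
  Processing Delay Credit: +612 days → 9 June 2042.
Terminal disclaimer: CV-339881 expires on the earlier of 29 August 2040 and 9 June 2042.

August 29, 2040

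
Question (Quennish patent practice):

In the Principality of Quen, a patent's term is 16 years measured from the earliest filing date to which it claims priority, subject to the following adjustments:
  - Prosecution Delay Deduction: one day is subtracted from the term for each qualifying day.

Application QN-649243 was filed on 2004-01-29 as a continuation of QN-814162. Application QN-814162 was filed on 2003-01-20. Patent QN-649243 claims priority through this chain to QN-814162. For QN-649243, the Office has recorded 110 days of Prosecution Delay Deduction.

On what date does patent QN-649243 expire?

October 2, 2018

Earliest priority filing: 20 January 2003.
Base term: 20 January 2003 + 16 years → 20 January 2019.
Prosecution Delay Deduction: −110 days → 2 October 2018.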